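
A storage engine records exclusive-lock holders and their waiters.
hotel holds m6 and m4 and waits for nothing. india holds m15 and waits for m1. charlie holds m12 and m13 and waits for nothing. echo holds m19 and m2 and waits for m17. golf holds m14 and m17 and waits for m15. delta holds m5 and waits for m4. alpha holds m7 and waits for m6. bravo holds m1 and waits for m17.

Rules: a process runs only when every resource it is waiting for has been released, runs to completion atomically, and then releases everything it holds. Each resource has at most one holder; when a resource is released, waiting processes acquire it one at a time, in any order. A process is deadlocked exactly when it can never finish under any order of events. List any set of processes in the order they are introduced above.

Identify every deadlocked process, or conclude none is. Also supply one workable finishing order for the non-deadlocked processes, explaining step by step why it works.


Deadlocked: india, echo, golf and bravo.
Key observation: the waits loop around india -> bravo -> golf -> india with no way out; echo waits into the deadlock from upstream.
One completion order for the rest: hotel, alpha, delta, charlie.
Step-by-step check:
  hotel waits on nothing -> runs at once and releases m6 and m4
  alpha: everything it awaited (m6) is free; runs, freeing m7
  delta: everything it awaited (m4) is free; runs, freeing m5
  charlie waits on nothing -> runs at once and releases m12 and m13


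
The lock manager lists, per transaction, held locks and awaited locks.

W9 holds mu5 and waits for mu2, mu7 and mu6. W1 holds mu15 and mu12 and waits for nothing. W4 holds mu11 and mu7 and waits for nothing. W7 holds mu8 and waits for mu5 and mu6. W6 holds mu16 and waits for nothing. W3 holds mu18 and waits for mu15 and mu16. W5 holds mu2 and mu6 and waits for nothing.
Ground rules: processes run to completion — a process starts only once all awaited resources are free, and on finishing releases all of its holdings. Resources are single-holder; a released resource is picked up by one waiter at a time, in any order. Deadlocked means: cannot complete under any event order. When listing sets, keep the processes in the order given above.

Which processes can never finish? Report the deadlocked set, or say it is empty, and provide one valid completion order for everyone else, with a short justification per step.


The deadlocked set is empty.
Key observation: there is no circular wait here — follow any chain and it reaches a process that is free to run now.
The rest can finish in the order W4, W6, W5, W9, W1, W3, W7.
Check, step by step:
  W4: no waits; runs immediately, freeing mu11 and mu7
  W6: no waits; runs immediately, freeing mu16
  W5: no waits; runs immediately, freeing mu2 and mu6
  W9: everything it awaited (mu2, mu7 and mu6) is free; runs, freeing mu5
  W1: no waits; runs immediately, freeing mu15 and mu12
  W3: everything it awaited (mu15 and mu16) is free; runs, freeing mu18
  W7: everything it awaited (mu5 and mu6) is free; runs, freeing mu8


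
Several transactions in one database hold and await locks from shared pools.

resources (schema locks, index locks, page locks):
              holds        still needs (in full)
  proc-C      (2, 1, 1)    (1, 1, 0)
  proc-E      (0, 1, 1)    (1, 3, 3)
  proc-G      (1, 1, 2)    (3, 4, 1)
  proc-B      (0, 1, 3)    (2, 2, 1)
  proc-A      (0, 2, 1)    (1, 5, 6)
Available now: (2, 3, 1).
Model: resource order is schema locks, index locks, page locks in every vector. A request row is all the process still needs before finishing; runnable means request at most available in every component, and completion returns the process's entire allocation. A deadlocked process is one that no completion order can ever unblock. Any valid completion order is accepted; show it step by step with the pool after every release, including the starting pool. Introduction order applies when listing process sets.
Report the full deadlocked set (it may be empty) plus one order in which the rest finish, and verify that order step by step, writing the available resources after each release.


Nothing here is deadlocked.
Key observation: beginning at proc-B, releases accumulate fast enough that every process eventually fits.
A valid finishing order for the others: proc-B, proc-C, proc-G, proc-E, proc-A. Walking it through:
  pool = (2, 3, 1)
  proc-B needs (2, 2, 1) <= (2, 3, 1) -> finishes; pool += (0, 1, 3) = (2, 4, 4)
  proc-C needs (1, 1, 0) <= (2, 4, 4) -> finishes; pool += (2, 1, 1) = (4, 5, 5)
  proc-G needs (3, 4, 1) <= (4, 5, 5) -> finishes; pool += (1, 1, 2) = (5, 6, 7)
  proc-E needs (1, 3, 3) <= (5, 6, 7) -> finishes; pool += (0, 1, 1) = (5, 7, 8)
  proc-A needs (1, 5, 6) <= (5, 7, 8) -> finishes; pool += (0, 2, 1) = (5, 9, 9)


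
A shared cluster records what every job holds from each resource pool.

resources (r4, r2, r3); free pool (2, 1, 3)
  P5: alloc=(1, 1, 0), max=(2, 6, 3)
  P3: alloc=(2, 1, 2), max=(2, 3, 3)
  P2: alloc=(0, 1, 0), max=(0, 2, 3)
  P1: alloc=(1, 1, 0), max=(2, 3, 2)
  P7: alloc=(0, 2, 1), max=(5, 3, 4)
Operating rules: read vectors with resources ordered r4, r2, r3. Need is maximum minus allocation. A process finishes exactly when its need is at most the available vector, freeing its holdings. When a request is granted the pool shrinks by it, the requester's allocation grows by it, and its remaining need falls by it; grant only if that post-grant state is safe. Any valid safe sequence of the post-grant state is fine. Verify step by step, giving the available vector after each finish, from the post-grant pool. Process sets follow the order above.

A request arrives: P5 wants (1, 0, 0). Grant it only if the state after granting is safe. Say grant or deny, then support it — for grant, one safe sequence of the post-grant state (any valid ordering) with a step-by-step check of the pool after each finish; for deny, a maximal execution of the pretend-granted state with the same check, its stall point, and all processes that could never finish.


DENY — the pretend-granted state is unsafe.
Key observation: after P2, P3, P1 the pool peaks at (4, 4, 5), and each blocked process is short somewhere: P5 on r2; P7 on r4.
On the post-grant state, P2, P3, P1 is a maximal run — nothing extends it. Verifying each step:
  pool = (1, 1, 3)
  run P2 (needs (0, 1, 3), free (1, 1, 3)); after release of (0, 1, 0) the pool is (1, 2, 3)
  run P3 (needs (0, 2, 1), free (1, 2, 3)); after release of (2, 1, 2) the pool is (3, 3, 5)
  run P1 (needs (1, 2, 2), free (3, 3, 5)); after release of (1, 1, 0) the pool is (4, 4, 5)
  P5 cannot run: need (0, 5, 3) vs free (4, 4, 5) (insufficient r2)
  P7 cannot run: need (5, 1, 3) vs free (4, 4, 5) (insufficient r4)
Had the request been granted, P5 and P7 could never finish.


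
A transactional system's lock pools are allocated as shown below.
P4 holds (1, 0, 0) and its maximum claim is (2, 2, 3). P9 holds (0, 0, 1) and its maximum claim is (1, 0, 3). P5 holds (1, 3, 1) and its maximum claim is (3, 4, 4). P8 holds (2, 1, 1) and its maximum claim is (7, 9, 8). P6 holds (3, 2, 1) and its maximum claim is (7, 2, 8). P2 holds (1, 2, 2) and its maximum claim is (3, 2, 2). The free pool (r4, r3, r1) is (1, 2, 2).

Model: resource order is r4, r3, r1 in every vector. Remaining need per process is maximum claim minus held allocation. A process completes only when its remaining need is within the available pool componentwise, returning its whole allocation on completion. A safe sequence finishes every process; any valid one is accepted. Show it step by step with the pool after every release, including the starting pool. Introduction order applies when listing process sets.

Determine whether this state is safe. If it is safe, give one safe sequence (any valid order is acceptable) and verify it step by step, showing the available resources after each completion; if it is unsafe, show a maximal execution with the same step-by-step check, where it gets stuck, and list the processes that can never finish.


UNSAFE — no complete ordering exists.
Key observation: P9, P4, P5, P2 can finish, but then (4, 7, 6) is all there is, and the blocked group's r1 demands exceed it.
The run P9, P4, P5, P2 cannot be extended any further. Walking it through:
  pool = (1, 2, 2)
  P9 needs (1, 0, 2) <= (1, 2, 2) -> finishes; pool += (0, 0, 1) = (1, 2, 3)
  P4 needs (1, 2, 3) <= (1, 2, 3) -> finishes; pool += (1, 0, 0) = (2, 2, 3)
  P5 needs (2, 1, 3) <= (2, 2, 3) -> finishes; pool += (1, 3, 1) = (3, 5, 4)
  P2 needs (2, 0, 0) <= (3, 5, 4) -> finishes; pool += (1, 2, 2) = (4, 7, 6)
  blocked: P8 wants (5, 8, 7), pool (4, 7, 6) — not enough r4, r3 and r1
  blocked: P6 wants (4, 0, 7), pool (4, 7, 6) — not enough r1
Processes that can never finish: P8 and P6.


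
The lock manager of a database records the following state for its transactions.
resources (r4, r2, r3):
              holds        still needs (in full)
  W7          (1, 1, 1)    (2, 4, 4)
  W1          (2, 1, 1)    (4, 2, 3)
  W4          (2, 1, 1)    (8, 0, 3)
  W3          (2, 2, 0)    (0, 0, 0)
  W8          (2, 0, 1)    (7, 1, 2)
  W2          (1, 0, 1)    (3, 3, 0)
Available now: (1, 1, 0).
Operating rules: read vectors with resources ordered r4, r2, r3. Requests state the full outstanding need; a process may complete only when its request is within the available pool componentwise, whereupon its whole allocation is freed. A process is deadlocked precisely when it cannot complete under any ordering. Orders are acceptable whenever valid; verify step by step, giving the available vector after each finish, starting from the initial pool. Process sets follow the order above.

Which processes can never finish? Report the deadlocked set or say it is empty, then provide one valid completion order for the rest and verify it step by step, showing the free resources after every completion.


The deadlocked set is W7, W1, W4 and W8.
Key observation: no order helps: past W3, W2, the free pool tops out at (4, 3, 1), below what each blocked process needs in r3.
One completion order for the rest: W3, W2. Verifying each step:
  pool = (1, 1, 0)
  run W3 (needs (0, 0, 0), free (1, 1, 0)); after release of (2, 2, 0) the pool is (3, 3, 0)
  run W2 (needs (3, 3, 0), free (3, 3, 0)); after release of (1, 0, 1) the pool is (4, 3, 1)
The blocked processes can never fit:
  W7 still needs (2, 4, 4) but only (4, 3, 1) is free — short on r2 and r3
  W1 still needs (4, 2, 3) but only (4, 3, 1) is free — short on r3
  W4 still needs (8, 0, 3) but only (4, 3, 1) is free — short on r4 and r3
  W8 still needs (7, 1, 2) but only (4, 3, 1) is free — short on r4 and r3


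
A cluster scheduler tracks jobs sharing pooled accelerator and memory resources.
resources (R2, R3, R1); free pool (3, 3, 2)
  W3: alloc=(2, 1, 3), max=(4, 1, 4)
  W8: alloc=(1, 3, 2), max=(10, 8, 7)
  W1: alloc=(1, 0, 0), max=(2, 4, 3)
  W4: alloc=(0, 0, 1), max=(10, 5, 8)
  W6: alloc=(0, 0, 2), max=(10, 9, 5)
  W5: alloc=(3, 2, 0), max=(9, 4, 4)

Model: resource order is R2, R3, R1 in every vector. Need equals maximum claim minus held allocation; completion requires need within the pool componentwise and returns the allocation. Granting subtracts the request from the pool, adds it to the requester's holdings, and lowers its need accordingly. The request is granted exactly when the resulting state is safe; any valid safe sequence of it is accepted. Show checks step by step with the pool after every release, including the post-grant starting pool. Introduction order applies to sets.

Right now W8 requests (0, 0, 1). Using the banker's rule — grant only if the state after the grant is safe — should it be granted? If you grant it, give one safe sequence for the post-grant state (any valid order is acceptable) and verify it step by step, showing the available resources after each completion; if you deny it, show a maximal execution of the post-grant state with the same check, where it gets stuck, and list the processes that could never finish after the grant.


GRANT — the state after the grant stays safe, e.g. via W3, W1, W5, W8, W6, W4.
Key observation: the grant leaves (3, 3, 1) free — enough for W3, whose release restarts the cascade.
Check on the post-grant state, step by step:
  pool = (3, 3, 1)
  run W3 (needs (2, 0, 1), free (3, 3, 1)); after release of (2, 1, 3) the pool is (5, 4, 4)
  run W1 (needs (1, 4, 3), free (5, 4, 4)); after release of (1, 0, 0) the pool is (6, 4, 4)
  run W5 (needs (6, 2, 4), free (6, 4, 4)); after release of (3, 2, 0) the pool is (9, 6, 4)
  run W8 (needs (9, 5, 4), free (9, 6, 4)); after release of (1, 3, 3) the pool is (10, 9, 7)
  run W6 (needs (10, 9, 3), free (10, 9, 7)); after release of (0, 0, 2) the pool is (10, 9, 9)
  run W4 (needs (10, 5, 7), free (10, 9, 9)); after release of (0, 0, 1) the pool is (10, 9, 10)


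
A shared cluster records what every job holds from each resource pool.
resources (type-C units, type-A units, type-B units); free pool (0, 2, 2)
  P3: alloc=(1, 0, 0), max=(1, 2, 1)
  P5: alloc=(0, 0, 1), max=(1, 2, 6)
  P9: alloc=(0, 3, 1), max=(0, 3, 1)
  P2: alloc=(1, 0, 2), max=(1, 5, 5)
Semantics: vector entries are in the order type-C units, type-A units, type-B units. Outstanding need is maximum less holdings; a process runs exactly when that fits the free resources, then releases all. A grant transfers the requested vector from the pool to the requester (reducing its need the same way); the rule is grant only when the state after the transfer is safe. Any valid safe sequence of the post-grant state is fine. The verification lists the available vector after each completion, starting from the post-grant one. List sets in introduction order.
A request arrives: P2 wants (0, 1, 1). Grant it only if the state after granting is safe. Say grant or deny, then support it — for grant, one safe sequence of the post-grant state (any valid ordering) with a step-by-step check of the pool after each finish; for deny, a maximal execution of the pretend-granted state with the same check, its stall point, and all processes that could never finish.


GRANT — the state after the grant stays safe, e.g. via P9, P3, P2, P5.
Key observation: post-grant, (0, 1, 1) remains, and an order beginning with P9 completes everyone.
Check on the post-grant state, step by step:
  pool = (0, 1, 1)
  run P9 (needs (0, 0, 0), free (0, 1, 1)); after release of (0, 3, 1) the pool is (0, 4, 2)
  run P3 (needs (0, 2, 1), free (0, 4, 2)); after release of (1, 0, 0) the pool is (1, 4, 2)
  run P2 (needs (0, 4, 2), free (1, 4, 2)); after release of (1, 1, 3) the pool is (2, 5, 5)
  run P5 (needs (1, 2, 5), free (2, 5, 5)); after release of (0, 0, 1) the pool is (2, 5, 6)


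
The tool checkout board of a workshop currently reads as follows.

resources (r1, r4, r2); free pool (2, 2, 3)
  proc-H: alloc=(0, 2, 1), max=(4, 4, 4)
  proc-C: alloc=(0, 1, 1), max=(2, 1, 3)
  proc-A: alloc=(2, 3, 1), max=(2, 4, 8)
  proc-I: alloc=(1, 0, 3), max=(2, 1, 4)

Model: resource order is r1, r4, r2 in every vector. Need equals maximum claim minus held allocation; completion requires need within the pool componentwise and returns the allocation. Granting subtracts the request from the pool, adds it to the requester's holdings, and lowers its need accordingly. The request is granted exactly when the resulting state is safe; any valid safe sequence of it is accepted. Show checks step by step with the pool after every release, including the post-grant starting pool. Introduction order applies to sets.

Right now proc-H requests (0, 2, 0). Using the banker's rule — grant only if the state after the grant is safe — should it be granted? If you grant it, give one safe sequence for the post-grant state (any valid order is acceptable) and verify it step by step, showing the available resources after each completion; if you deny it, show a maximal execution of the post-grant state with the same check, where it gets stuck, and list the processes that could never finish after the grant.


GRANT — the state after the grant stays safe, e.g. via proc-C, proc-I, proc-A, proc-H.
Key observation: granting shrinks the pool to (2, 0, 3), yet proc-C still fits and the chain goes through.
Verifying the post-grant state step by step:
  pool = (2, 0, 3)
  run proc-C (needs (2, 0, 2), free (2, 0, 3)); after release of (0, 1, 1) the pool is (2, 1, 4)
  run proc-I (needs (1, 1, 1), free (2, 1, 4)); after release of (1, 0, 3) the pool is (3, 1, 7)
  run proc-A (needs (0, 1, 7), free (3, 1, 7)); after release of (2, 3, 1) the pool is (5, 4, 8)
  run proc-H (needs (4, 0, 3), free (5, 4, 8)); after release of (0, 4, 1) the pool is (5, 8, 9)


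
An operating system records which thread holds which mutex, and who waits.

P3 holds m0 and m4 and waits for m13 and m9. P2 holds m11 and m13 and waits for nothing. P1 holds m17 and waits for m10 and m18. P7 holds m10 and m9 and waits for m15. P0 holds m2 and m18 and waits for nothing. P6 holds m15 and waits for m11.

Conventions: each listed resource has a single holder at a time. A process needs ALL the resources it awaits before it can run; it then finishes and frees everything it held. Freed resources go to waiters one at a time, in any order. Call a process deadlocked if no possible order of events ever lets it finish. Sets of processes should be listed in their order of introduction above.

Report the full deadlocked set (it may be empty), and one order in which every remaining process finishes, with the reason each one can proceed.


No process is deadlocked.
Key observation: all waits point, directly or indirectly, at processes that can finish, so nothing is permanently blocked.
A valid finishing order for the others: P2, P6, P0, P7, P3, P1.
Verifying each step:
  P2 waits on nothing -> runs at once and releases m11 and m13
  run P6 (all its waits — m11 — are resolved); releases m15
  P0 waits on nothing -> runs at once and releases m2 and m18
  run P7 (all its waits — m15 — are resolved); releases m10 and m9
  run P3 (all its waits — m13 and m9 — are resolved); releases m0 and m4
  run P1 (all its waits — m10 and m18 — are resolved); releases m17


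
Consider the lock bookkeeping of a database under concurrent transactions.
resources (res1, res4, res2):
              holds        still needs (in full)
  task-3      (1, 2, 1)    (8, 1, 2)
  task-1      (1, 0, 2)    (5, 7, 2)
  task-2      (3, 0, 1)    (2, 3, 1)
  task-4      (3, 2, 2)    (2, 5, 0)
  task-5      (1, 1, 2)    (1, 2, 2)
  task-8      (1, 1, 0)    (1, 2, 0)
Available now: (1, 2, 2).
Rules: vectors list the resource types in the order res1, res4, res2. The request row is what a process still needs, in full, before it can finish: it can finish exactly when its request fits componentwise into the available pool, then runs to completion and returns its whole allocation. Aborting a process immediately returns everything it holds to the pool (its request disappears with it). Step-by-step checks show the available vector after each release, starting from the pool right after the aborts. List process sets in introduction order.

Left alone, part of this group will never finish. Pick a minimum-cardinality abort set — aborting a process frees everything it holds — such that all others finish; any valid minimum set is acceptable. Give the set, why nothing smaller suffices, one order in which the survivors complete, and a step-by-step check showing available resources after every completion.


Abort task-3.
Key observation: aborting task-3 returns (1, 2, 1), and task-4 — hopeless before — runs at step 3 with the returned capacity in the pool.
Minimality: the empty abort set fails — the state is deadlocked as it stands.
Survivors finish in the order: task-5, task-2, task-4, task-1, task-8. Verifying each step (pool after the aborts first):
  pool = (2, 4, 3)
  task-5: need (1, 2, 2) fits (2, 4, 3); releases (1, 1, 2), pool now (3, 5, 5)
  task-2: need (2, 3, 1) fits (3, 5, 5); releases (3, 0, 1), pool now (6, 5, 6)
  task-4: need (2, 5, 0) fits (6, 5, 6); releases (3, 2, 2), pool now (9, 7, 8)
  task-1: need (5, 7, 2) fits (9, 7, 8); releases (1, 0, 2), pool now (10, 7, 10)
  task-8: need (1, 2, 0) fits (10, 7, 10); releases (1, 1, 0), pool now (11, 8, 10)


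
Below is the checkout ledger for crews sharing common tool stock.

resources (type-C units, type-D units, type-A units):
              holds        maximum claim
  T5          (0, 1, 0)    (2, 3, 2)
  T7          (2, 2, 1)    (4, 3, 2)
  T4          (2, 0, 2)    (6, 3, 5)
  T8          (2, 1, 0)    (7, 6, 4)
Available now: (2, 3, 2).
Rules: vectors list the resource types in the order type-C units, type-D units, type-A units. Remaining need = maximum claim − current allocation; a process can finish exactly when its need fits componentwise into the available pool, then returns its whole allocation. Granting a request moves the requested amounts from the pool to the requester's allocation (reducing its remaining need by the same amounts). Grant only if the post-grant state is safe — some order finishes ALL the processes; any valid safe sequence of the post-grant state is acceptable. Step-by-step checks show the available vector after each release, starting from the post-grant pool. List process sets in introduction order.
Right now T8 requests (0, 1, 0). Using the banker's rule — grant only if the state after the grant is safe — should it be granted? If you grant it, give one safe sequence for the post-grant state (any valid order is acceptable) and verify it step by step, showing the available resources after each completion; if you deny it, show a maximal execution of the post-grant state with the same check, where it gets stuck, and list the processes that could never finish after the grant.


GRANT. The post-grant state is safe; one safe sequence: T7, T5, T4, T8.
Key observation: even at the reduced pool (2, 2, 2), T7 fits immediately, so safety survives the grant.
Check on the post-grant state, step by step:
  pool = (2, 2, 2)
  T7 needs (2, 1, 1) <= (2, 2, 2) -> finishes; pool += (2, 2, 1) = (4, 4, 3)
  T5 needs (2, 2, 2) <= (4, 4, 3) -> finishes; pool += (0, 1, 0) = (4, 5, 3)
  T4 needs (4, 3, 3) <= (4, 5, 3) -> finishes; pool += (2, 0, 2) = (6, 5, 5)
  T8 needs (5, 4, 4) <= (6, 5, 5) -> finishes; pool += (2, 2, 0) = (8, 7, 5)


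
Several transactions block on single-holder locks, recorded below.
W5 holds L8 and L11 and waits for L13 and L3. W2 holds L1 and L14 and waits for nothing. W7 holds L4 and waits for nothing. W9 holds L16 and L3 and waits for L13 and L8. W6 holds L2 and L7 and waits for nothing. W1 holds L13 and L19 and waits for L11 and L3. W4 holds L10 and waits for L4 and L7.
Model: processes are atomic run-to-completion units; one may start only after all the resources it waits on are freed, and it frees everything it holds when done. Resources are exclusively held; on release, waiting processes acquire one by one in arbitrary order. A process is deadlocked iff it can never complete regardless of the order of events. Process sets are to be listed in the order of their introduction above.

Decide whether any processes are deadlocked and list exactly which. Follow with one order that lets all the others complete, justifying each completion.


Deadlocked set: W5, W9 and W1.
Key observation: the loop W5 -> W9 -> W5 blocks itself forever; W1 is caught in further circular waits.
A valid finishing order for the others: W2, W6, W7, W4.
Step-by-step check:
  W2: no waits; runs immediately, freeing L1 and L14
  W6: no waits; runs immediately, freeing L2 and L7
  W7: no waits; runs immediately, freeing L4
  W4 waits on L4 and L7 — all released -> runs and releases L10


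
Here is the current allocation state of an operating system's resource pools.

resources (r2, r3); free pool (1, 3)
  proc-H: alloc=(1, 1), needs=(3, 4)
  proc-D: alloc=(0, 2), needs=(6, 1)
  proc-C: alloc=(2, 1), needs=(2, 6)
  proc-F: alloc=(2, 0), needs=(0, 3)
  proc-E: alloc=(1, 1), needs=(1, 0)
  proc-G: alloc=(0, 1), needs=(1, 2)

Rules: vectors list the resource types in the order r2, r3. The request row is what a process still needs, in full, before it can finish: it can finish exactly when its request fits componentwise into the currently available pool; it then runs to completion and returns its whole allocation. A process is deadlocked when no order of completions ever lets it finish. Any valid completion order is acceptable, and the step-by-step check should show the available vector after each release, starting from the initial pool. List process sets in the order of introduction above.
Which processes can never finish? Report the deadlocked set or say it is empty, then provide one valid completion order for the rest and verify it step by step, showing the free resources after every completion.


No process is deadlocked.
Key observation: no deadlock: proc-E fits now, and the freed resources carry the rest through.
The rest can finish in the order proc-E, proc-F, proc-G, proc-H, proc-C, proc-D. Step-by-step check:
  pool = (1, 3)
  run proc-E (needs (1, 0), free (1, 3)); after release of (1, 1) the pool is (2, 4)
  run proc-F (needs (0, 3), free (2, 4)); after release of (2, 0) the pool is (4, 4)
  run proc-G (needs (1, 2), free (4, 4)); after release of (0, 1) the pool is (4, 5)
  run proc-H (needs (3, 4), free (4, 5)); after release of (1, 1) the pool is (5, 6)
  run proc-C (needs (2, 6), free (5, 6)); after release of (2, 1) the pool is (7, 7)
  run proc-D (needs (6, 1), free (7, 7)); after release of (0, 2) the pool is (7, 9)


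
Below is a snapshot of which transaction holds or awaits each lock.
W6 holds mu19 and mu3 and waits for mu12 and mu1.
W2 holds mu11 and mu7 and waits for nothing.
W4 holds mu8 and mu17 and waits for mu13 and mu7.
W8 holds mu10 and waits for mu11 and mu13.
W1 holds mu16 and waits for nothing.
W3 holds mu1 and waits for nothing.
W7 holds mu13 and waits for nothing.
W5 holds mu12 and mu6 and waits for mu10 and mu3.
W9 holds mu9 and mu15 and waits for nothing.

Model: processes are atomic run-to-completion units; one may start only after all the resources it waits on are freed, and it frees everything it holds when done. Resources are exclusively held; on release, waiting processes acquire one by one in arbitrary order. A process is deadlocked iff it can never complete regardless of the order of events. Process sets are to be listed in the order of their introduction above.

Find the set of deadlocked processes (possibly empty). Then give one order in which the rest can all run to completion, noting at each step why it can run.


Deadlocked: W6 and W5.
Key observation: the cycle W6 -> W5 -> W6 can never break — each member waits on the next; no other process is dragged down with it.
The rest can finish in the order W2, W1, W9, W7, W8, W4, W3.
Verifying each step:
  W2: no waits; runs immediately, freeing mu11 and mu7
  W1: no waits; runs immediately, freeing mu16
  W9: no waits; runs immediately, freeing mu9 and mu15
  W7: no waits; runs immediately, freeing mu13
  W8 waits on mu11 and mu13 — all released -> runs and releases mu10
  W4 waits on mu13 and mu7 — all released -> runs and releases mu8 and mu17
  W3: no waits; runs immediately, freeing mu1


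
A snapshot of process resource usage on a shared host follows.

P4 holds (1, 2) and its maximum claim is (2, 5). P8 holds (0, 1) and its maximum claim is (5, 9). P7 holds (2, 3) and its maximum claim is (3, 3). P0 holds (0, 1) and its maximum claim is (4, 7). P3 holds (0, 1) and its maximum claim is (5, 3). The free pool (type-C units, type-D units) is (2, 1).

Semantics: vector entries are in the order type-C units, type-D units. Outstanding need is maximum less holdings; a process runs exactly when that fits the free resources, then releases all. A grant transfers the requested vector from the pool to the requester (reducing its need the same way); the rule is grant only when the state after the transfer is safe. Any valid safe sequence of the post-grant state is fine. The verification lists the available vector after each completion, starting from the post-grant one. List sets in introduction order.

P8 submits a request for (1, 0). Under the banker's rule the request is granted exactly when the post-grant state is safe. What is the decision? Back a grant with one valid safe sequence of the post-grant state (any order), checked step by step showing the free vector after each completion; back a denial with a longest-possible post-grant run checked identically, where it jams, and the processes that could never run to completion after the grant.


DENY: after the grant no complete ordering would exist.
Key observation: after P7, P4, P0 the pool peaks at (4, 7), and each blocked process is short somewhere: P8 on type-D units; P3 on type-C units.
Pretend the grant happened; the run P7, P4, P0 goes as far as possible. Step-by-step check:
  pool = (1, 1)
  P7 needs (1, 0) <= (1, 1) -> finishes; pool += (2, 3) = (3, 4)
  P4 needs (1, 3) <= (3, 4) -> finishes; pool += (1, 2) = (4, 6)
  P0 needs (4, 6) <= (4, 6) -> finishes; pool += (0, 1) = (4, 7)
  blocked: P8 wants (4, 8), pool (4, 7) — not enough type-D units
  blocked: P3 wants (5, 2), pool (4, 7) — not enough type-C units
Processes that could never finish after the grant: P8 and P3.


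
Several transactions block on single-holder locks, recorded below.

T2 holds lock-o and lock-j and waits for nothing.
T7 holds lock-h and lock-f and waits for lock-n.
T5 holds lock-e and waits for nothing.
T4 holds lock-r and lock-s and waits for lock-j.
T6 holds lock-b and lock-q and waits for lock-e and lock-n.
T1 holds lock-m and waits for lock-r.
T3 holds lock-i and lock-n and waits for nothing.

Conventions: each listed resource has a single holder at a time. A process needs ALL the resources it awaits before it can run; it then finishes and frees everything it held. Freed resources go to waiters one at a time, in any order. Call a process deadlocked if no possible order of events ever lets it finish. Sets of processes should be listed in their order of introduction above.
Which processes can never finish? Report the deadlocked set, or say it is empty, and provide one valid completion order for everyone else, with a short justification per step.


No process is deadlocked.
Key observation: the wait relation is loop-free; peeling off processes with no waits unwinds the whole state.
A valid finishing order for the others: T3, T5, T7, T6, T2, T4, T1.
Step-by-step check:
  run T3 (it waits on nothing); releases lock-i and lock-n
  run T5 (it waits on nothing); releases lock-e
  T7 waits on lock-n — all released -> runs and releases lock-h and lock-f
  T6 waits on lock-e and lock-n — all released -> runs and releases lock-b and lock-q
  run T2 (it waits on nothing); releases lock-o and lock-j
  T4 waits on lock-j — all released -> runs and releases lock-r and lock-s
  T1 waits on lock-r — all released -> runs and releases lock-m


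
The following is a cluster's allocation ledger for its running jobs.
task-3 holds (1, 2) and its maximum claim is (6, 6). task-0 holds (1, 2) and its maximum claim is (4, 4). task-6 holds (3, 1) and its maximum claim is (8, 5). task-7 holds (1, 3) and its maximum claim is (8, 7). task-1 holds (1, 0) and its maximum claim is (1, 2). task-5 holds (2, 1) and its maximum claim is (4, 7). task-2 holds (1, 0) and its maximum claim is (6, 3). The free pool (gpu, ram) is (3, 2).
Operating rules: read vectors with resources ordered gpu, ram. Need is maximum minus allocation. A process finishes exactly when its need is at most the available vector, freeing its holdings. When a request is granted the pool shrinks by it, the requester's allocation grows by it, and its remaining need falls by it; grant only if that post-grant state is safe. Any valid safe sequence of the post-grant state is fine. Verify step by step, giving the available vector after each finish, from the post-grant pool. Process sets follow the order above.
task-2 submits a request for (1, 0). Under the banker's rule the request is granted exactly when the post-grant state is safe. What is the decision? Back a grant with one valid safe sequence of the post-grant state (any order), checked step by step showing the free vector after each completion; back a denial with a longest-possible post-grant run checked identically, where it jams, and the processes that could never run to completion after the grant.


GRANT: granting preserves safety; a valid post-grant sequence is task-1, task-0, task-2, task-6, task-7, task-5, task-3.
Key observation: granting shrinks the pool to (2, 2), yet task-1 still fits and the chain goes through.
Step-by-step check of the post-grant state:
  pool = (2, 2)
  task-1: need (0, 2) fits (2, 2); releases (1, 0), pool now (3, 2)
  task-0: need (3, 2) fits (3, 2); releases (1, 2), pool now (4, 4)
  task-2: need (4, 3) fits (4, 4); releases (2, 0), pool now (6, 4)
  task-6: need (5, 4) fits (6, 4); releases (3, 1), pool now (9, 5)
  task-7: need (7, 4) fits (9, 5); releases (1, 3), pool now (10, 8)
  task-5: need (2, 6) fits (10, 8); releases (2, 1), pool now (12, 9)
  task-3: need (5, 4) fits (12, 9); releases (1, 2), pool now (13, 11)


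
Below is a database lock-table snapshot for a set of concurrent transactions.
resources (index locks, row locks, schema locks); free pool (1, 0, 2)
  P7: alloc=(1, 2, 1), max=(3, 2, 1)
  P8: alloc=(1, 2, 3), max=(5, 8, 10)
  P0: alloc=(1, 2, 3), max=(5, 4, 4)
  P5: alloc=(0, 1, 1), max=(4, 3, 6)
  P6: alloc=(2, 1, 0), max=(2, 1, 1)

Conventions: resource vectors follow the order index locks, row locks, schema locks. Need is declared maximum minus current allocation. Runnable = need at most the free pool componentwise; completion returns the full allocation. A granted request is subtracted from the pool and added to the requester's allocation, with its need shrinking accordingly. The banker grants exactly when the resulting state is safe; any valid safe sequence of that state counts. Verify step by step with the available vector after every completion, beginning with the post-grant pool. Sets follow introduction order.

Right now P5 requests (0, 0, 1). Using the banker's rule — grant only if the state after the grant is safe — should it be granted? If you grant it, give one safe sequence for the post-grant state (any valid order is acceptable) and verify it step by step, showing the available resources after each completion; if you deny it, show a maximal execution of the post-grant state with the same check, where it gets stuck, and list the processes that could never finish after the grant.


GRANT — the state after the grant stays safe, e.g. via P6, P7, P0, P5, P8.
Key observation: the grant leaves (1, 0, 1) free — enough for P6, whose release restarts the cascade.
Step-by-step check of the post-grant state:
  pool = (1, 0, 1)
  P6 needs (0, 0, 1) <= (1, 0, 1) -> finishes; pool += (2, 1, 0) = (3, 1, 1)
  P7 needs (2, 0, 0) <= (3, 1, 1) -> finishes; pool += (1, 2, 1) = (4, 3, 2)
  P0 needs (4, 2, 1) <= (4, 3, 2) -> finishes; pool += (1, 2, 3) = (5, 5, 5)
  P5 needs (4, 2, 4) <= (5, 5, 5) -> finishes; pool += (0, 1, 2) = (5, 6, 7)
  P8 needs (4, 6, 7) <= (5, 6, 7) -> finishes; pool += (1, 2, 3) = (6, 8, 10)


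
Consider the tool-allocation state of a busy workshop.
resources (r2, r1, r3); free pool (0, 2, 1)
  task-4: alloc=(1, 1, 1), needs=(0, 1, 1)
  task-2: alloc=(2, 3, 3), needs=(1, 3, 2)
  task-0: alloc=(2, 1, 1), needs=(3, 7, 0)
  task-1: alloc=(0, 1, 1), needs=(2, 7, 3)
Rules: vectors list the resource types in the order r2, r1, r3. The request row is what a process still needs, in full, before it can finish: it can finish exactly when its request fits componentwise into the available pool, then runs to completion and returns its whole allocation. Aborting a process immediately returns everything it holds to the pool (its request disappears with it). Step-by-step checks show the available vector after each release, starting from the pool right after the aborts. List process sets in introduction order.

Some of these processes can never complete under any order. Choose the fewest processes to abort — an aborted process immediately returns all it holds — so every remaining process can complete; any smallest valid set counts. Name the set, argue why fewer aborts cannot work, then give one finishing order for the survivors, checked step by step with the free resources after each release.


The answer: abort task-1.
Key observation: task-0 could never have finished before the abort; with (0, 1, 1) returned by task-1, it fits at step 3.
Why nothing smaller works: aborting no one leaves the state deadlocked as given.
Survivors finish in the order: task-4, task-2, task-0. Step-by-step check (pool after the aborts first):
  pool = (0, 3, 2)
  task-4 needs (0, 1, 1) <= (0, 3, 2) -> finishes; pool += (1, 1, 1) = (1, 4, 3)
  task-2 needs (1, 3, 2) <= (1, 4, 3) -> finishes; pool += (2, 3, 3) = (3, 7, 6)
  task-0 needs (3, 7, 0) <= (3, 7, 6) -> finishes; pool += (2, 1, 1) = (5, 8, 7)


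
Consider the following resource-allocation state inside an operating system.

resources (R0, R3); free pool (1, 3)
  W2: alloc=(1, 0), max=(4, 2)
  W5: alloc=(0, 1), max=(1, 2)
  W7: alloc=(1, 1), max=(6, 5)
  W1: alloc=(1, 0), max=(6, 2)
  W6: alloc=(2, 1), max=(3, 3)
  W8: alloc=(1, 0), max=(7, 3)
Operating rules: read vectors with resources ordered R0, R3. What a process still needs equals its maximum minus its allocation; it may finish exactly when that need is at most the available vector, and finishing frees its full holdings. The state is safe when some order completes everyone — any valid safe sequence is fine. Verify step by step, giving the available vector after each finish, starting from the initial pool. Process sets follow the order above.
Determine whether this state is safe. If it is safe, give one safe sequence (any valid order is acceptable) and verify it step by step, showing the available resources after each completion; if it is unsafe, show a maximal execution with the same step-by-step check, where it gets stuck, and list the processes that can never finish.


The state is UNSAFE.
Key observation: no order helps: past W5, W6, W2, the free pool tops out at (4, 5), below what each blocked process needs in R0.
Going as far as possible: W5, W6, W2; after that, nothing fits. Step-by-step check:
  pool = (1, 3)
  run W5 (needs (1, 1), free (1, 3)); after release of (0, 1) the pool is (1, 4)
  run W6 (needs (1, 2), free (1, 4)); after release of (2, 1) the pool is (3, 5)
  run W2 (needs (3, 2), free (3, 5)); after release of (1, 0) the pool is (4, 5)
  W7 still needs (5, 4) but only (4, 5) is free — short on R0
  W1 still needs (5, 2) but only (4, 5) is free — short on R0
  W8 still needs (6, 3) but only (4, 5) is free — short on R0
Permanently blocked: W7, W1 and W8.


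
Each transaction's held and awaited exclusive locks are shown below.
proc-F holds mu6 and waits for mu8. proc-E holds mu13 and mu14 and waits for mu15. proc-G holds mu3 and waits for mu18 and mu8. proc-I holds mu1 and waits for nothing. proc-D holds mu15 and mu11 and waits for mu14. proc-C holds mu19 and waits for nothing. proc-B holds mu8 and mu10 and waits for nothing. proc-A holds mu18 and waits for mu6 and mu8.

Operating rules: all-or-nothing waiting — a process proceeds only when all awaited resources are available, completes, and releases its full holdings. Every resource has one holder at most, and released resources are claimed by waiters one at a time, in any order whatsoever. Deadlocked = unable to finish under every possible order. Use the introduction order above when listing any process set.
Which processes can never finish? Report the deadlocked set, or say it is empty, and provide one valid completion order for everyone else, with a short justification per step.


Deadlocked: proc-E and proc-D.
Key observation: nobody on the ring proc-E -> proc-D -> proc-E can start until another member finishes, which never happens; no other process is dragged down with it.
A valid finishing order for the others: proc-B, proc-F, proc-I, proc-A, proc-C, proc-G.
Step-by-step check:
  run proc-B (it waits on nothing); releases mu8 and mu10
  proc-F waits on mu8 — all released -> runs and releases mu6
  run proc-I (it waits on nothing); releases mu1
  proc-A waits on mu6 and mu8 — all released -> runs and releases mu18
  run proc-C (it waits on nothing); releases mu19
  proc-G waits on mu18 and mu8 — all released -> runs and releases mu3
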